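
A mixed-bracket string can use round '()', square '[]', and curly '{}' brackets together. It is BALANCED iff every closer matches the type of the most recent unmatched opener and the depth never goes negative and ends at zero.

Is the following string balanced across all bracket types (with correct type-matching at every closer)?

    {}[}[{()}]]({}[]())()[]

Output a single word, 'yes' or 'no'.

Answer: no

Derivation:
pos 0: push '{'; stack = {
pos 1: '}' matches '{'; pop; stack = (empty)
pos 2: push '['; stack = [
pos 3: saw closer '}' but top of stack is '[' (expected ']') → INVALID
Verdict: type mismatch at position 3: '}' closes '[' → no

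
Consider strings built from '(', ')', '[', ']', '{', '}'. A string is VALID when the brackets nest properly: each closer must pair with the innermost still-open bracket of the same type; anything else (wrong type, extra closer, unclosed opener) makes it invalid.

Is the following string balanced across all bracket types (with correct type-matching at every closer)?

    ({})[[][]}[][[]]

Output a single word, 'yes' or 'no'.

pos 0: push '('; stack = (
pos 1: push '{'; stack = ({
pos 2: '}' matches '{'; pop; stack = (
pos 3: ')' matches '('; pop; stack = (empty)
pos 4: push '['; stack = [
pos 5: push '['; stack = [[
pos 6: ']' matches '['; pop; stack = [
pos 7: push '['; stack = [[
pos 8: ']' matches '['; pop; stack = [
pos 9: saw closer '}' but top of stack is '[' (expected ']') → INVALID
Verdict: type mismatch at position 9: '}' closes '[' → no

Answer: no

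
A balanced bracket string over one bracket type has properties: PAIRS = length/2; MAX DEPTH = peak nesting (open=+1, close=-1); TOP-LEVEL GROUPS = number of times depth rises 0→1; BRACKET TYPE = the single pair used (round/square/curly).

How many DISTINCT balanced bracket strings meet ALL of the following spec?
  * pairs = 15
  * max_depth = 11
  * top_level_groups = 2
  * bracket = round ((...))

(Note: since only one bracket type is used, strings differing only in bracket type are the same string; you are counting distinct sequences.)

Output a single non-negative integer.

Spec: pairs=15 depth=11 groups=2
Count(depth <= 11) = 2673844
Count(depth <= 10) = 2669940
Count(depth == 11) = 2673844 - 2669940 = 3904

Answer: 3904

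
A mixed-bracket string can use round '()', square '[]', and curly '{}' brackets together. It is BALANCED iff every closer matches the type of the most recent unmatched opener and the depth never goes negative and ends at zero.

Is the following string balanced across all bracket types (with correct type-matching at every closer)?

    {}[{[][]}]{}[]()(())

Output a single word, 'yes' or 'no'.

pos 0: push '{'; stack = {
pos 1: '}' matches '{'; pop; stack = (empty)
pos 2: push '['; stack = [
pos 3: push '{'; stack = [{
pos 4: push '['; stack = [{[
pos 5: ']' matches '['; pop; stack = [{
pos 6: push '['; stack = [{[
pos 7: ']' matches '['; pop; stack = [{
pos 8: '}' matches '{'; pop; stack = [
pos 9: ']' matches '['; pop; stack = (empty)
pos 10: push '{'; stack = {
pos 11: '}' matches '{'; pop; stack = (empty)
pos 12: push '['; stack = [
pos 13: ']' matches '['; pop; stack = (empty)
pos 14: push '('; stack = (
pos 15: ')' matches '('; pop; stack = (empty)
pos 16: push '('; stack = (
pos 17: push '('; stack = ((
pos 18: ')' matches '('; pop; stack = (
pos 19: ')' matches '('; pop; stack = (empty)
end: stack empty → VALID
Verdict: properly nested → yes

Answer: yes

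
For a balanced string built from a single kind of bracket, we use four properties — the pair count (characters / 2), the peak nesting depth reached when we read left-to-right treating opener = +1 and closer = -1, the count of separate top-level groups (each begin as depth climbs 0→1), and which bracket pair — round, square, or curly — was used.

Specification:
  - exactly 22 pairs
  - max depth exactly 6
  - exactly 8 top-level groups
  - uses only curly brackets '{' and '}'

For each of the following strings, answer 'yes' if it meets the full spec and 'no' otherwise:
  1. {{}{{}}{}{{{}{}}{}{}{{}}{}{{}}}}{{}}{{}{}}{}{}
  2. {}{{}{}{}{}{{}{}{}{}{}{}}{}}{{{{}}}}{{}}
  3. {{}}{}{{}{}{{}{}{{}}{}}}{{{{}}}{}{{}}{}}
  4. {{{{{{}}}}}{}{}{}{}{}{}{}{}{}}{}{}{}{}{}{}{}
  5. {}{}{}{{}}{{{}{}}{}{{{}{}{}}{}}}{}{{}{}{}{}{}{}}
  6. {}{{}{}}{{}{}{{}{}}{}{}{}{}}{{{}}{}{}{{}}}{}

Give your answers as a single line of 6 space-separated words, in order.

Answer: no no no yes no no

Derivation:
String 1 '{{}{{}}{}{{{}{}}{}{}{{}}{}{{}}}}{{}}{{}{}}{}{}': depth seq [1 2 1 2 3 2 1 2 1 2 3 4 3 4 3 2 3 2 3 2 3 4 3 2 3 2 3 4 3 2 1 0 1 2 1 0 1 2 1 2 1 0 1 0 1 0]
  -> pairs=23 depth=4 groups=5 -> no
String 2 '{}{{}{}{}{}{{}{}{}{}{}{}}{}}{{{{}}}}{{}}': depth seq [1 0 1 2 1 2 1 2 1 2 1 2 3 2 3 2 3 2 3 2 3 2 3 2 1 2 1 0 1 2 3 4 3 2 1 0 1 2 1 0]
  -> pairs=20 depth=4 groups=4 -> no
String 3 '{{}}{}{{}{}{{}{}{{}}{}}}{{{{}}}{}{{}}{}}': depth seq [1 2 1 0 1 0 1 2 1 2 1 2 3 2 3 2 3 4 3 2 3 2 1 0 1 2 3 4 3 2 1 2 1 2 3 2 1 2 1 0]
  -> pairs=20 depth=4 groups=4 -> no
String 4 '{{{{{{}}}}}{}{}{}{}{}{}{}{}{}}{}{}{}{}{}{}{}': depth seq [1 2 3 4 5 6 5 4 3 2 1 2 1 2 1 2 1 2 1 2 1 2 1 2 1 2 1 2 1 0 1 0 1 0 1 0 1 0 1 0 1 0 1 0]
  -> pairs=22 depth=6 groups=8 -> yes
String 5 '{}{}{}{{}}{{{}{}}{}{{{}{}{}}{}}}{}{{}{}{}{}{}{}}': depth seq [1 0 1 0 1 0 1 2 1 0 1 2 3 2 3 2 1 2 1 2 3 4 3 4 3 4 3 2 3 2 1 0 1 0 1 2 1 2 1 2 1 2 1 2 1 2 1 0]
  -> pairs=24 depth=4 groups=7 -> no
String 6 '{}{{}{}}{{}{}{{}{}}{}{}{}{}}{{{}}{}{}{{}}}{}': depth seq [1 0 1 2 1 2 1 0 1 2 1 2 1 2 3 2 3 2 1 2 1 2 1 2 1 2 1 0 1 2 3 2 1 2 1 2 1 2 3 2 1 0 1 0]
  -> pairs=22 depth=3 groups=5 -> no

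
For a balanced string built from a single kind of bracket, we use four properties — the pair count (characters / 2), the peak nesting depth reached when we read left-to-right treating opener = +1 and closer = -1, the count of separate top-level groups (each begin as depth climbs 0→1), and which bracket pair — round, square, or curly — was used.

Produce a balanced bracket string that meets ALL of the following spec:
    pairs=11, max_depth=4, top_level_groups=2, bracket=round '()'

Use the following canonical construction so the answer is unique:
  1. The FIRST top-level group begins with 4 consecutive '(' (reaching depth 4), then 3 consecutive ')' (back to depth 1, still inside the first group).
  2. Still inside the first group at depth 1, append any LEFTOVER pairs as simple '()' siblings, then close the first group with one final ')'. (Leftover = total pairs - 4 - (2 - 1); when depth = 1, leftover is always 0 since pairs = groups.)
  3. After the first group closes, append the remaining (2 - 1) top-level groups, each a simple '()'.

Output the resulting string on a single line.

Answer: (((()))()()()()()())()

Derivation:
Spec: pairs=11 depth=4 groups=2
Leftover pairs = 11 - 4 - (2-1) = 6
First group: deep chain of depth 4 + 6 sibling pairs
Remaining 1 groups: simple '()' each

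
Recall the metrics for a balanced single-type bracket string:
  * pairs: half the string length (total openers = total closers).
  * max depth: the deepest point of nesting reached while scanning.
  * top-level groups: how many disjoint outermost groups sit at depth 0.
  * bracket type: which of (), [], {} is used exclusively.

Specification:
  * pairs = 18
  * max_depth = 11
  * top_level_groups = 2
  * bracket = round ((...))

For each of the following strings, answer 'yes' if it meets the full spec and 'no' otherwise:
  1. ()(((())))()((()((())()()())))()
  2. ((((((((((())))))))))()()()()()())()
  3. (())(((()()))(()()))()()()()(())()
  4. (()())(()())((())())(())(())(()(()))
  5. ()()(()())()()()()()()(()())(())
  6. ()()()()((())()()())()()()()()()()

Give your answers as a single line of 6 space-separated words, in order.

Answer: no yes no no no no

Derivation:
String 1 '()(((())))()((()((())()()())))()': depth seq [1 0 1 2 3 4 3 2 1 0 1 0 1 2 3 2 3 4 5 4 3 4 3 4 3 4 3 2 1 0 1 0]
  -> pairs=16 depth=5 groups=5 -> no
String 2 '((((((((((())))))))))()()()()()())()': depth seq [1 2 3 4 5 6 7 8 9 10 11 10 9 8 7 6 5 4 3 2 1 2 1 2 1 2 1 2 1 2 1 2 1 0 1 0]
  -> pairs=18 depth=11 groups=2 -> yes
String 3 '(())(((()()))(()()))()()()()(())()': depth seq [1 2 1 0 1 2 3 4 3 4 3 2 1 2 3 2 3 2 1 0 1 0 1 0 1 0 1 0 1 2 1 0 1 0]
  -> pairs=17 depth=4 groups=8 -> no
String 4 '(()())(()())((())())(())(())(()(()))': depth seq [1 2 1 2 1 0 1 2 1 2 1 0 1 2 3 2 1 2 1 0 1 2 1 0 1 2 1 0 1 2 1 2 3 2 1 0]
  -> pairs=18 depth=3 groups=6 -> no
String 5 '()()(()())()()()()()()(()())(())': depth seq [1 0 1 0 1 2 1 2 1 0 1 0 1 0 1 0 1 0 1 0 1 0 1 2 1 2 1 0 1 2 1 0]
  -> pairs=16 depth=2 groups=11 -> no
String 6 '()()()()((())()()())()()()()()()()': depth seq [1 0 1 0 1 0 1 0 1 2 3 2 1 2 1 2 1 2 1 0 1 0 1 0 1 0 1 0 1 0 1 0 1 0]
  -> pairs=17 depth=3 groups=12 -> no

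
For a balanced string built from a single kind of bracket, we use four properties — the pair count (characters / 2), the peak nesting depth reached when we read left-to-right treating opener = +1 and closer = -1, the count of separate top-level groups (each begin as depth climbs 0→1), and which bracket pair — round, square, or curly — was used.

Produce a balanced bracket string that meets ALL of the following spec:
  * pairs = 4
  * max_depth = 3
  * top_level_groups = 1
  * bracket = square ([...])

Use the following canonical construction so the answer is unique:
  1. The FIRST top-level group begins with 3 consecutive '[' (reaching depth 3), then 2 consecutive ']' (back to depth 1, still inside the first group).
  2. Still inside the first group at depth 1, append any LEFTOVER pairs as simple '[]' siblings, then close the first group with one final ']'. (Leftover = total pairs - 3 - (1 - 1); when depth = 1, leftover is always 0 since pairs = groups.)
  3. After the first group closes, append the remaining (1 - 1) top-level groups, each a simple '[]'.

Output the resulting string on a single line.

Answer: [[[]][]]

Derivation:
Spec: pairs=4 depth=3 groups=1
Leftover pairs = 4 - 3 - (1-1) = 1
First group: deep chain of depth 3 + 1 sibling pairs
Remaining 0 groups: simple '[]' each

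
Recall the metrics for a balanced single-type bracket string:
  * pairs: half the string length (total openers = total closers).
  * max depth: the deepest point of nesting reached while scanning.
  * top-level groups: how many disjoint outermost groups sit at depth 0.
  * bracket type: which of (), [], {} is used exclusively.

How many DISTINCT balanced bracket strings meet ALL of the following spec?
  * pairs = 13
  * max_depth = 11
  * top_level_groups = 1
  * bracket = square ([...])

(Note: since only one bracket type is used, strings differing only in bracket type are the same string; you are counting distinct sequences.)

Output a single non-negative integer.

Answer: 207

Derivation:
Spec: pairs=13 depth=11 groups=1
Count(depth <= 11) = 207990
Count(depth <= 10) = 207783
Count(depth == 11) = 207990 - 207783 = 207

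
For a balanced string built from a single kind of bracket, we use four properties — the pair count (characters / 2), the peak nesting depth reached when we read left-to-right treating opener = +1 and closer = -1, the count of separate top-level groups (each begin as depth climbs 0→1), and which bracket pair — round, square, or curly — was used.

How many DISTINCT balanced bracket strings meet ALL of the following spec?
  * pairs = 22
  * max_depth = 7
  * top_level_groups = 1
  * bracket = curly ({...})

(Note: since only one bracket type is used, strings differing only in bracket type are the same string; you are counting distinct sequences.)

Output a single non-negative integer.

Answer: 5655480303

Derivation:
Spec: pairs=22 depth=7 groups=1
Count(depth <= 7) = 11581727232
Count(depth <= 6) = 5926246929
Count(depth == 7) = 11581727232 - 5926246929 = 5655480303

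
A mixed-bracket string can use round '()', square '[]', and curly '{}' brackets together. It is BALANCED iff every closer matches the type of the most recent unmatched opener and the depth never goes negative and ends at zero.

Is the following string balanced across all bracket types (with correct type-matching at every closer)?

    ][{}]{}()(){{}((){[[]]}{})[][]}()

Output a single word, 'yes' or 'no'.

pos 0: saw closer ']' but stack is empty → INVALID
Verdict: unmatched closer ']' at position 0 → no

Answer: no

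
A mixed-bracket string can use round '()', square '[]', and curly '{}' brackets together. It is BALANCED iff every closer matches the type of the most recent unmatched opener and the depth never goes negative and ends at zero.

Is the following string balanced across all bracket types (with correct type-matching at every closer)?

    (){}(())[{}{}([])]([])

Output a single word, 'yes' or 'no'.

Answer: yes

Derivation:
pos 0: push '('; stack = (
pos 1: ')' matches '('; pop; stack = (empty)
pos 2: push '{'; stack = {
pos 3: '}' matches '{'; pop; stack = (empty)
pos 4: push '('; stack = (
pos 5: push '('; stack = ((
pos 6: ')' matches '('; pop; stack = (
pos 7: ')' matches '('; pop; stack = (empty)
pos 8: push '['; stack = [
pos 9: push '{'; stack = [{
pos 10: '}' matches '{'; pop; stack = [
pos 11: push '{'; stack = [{
pos 12: '}' matches '{'; pop; stack = [
pos 13: push '('; stack = [(
pos 14: push '['; stack = [([
pos 15: ']' matches '['; pop; stack = [(
pos 16: ')' matches '('; pop; stack = [
pos 17: ']' matches '['; pop; stack = (empty)
pos 18: push '('; stack = (
pos 19: push '['; stack = ([
pos 20: ']' matches '['; pop; stack = (
pos 21: ')' matches '('; pop; stack = (empty)
end: stack empty → VALID
Verdict: properly nested → yes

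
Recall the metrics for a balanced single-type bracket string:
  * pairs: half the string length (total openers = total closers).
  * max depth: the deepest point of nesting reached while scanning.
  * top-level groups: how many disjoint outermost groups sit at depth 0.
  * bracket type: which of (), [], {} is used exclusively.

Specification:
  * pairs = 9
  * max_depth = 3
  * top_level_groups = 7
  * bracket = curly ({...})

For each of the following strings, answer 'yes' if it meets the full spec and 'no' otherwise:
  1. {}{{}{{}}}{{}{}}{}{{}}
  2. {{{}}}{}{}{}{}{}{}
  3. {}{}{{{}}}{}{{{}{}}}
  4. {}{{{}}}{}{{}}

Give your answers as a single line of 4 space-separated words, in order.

String 1 '{}{{}{{}}}{{}{}}{}{{}}': depth seq [1 0 1 2 1 2 3 2 1 0 1 2 1 2 1 0 1 0 1 2 1 0]
  -> pairs=11 depth=3 groups=5 -> no
String 2 '{{{}}}{}{}{}{}{}{}': depth seq [1 2 3 2 1 0 1 0 1 0 1 0 1 0 1 0 1 0]
  -> pairs=9 depth=3 groups=7 -> yes
String 3 '{}{}{{{}}}{}{{{}{}}}': depth seq [1 0 1 0 1 2 3 2 1 0 1 0 1 2 3 2 3 2 1 0]
  -> pairs=10 depth=3 groups=5 -> no
String 4 '{}{{{}}}{}{{}}': depth seq [1 0 1 2 3 2 1 0 1 0 1 2 1 0]
  -> pairs=7 depth=3 groups=4 -> no

Answer: no yes no no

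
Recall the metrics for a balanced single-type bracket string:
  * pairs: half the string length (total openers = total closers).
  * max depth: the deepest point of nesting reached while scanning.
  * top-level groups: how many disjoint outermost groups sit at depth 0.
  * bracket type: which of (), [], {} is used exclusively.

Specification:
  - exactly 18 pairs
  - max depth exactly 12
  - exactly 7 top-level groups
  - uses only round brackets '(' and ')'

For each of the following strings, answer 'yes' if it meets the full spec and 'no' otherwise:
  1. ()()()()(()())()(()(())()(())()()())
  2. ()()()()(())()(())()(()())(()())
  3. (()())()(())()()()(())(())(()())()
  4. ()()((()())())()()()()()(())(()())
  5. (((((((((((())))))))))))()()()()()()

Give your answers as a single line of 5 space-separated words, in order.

String 1 '()()()()(()())()(()(())()(())()()())': depth seq [1 0 1 0 1 0 1 0 1 2 1 2 1 0 1 0 1 2 1 2 3 2 1 2 1 2 3 2 1 2 1 2 1 2 1 0]
  -> pairs=18 depth=3 groups=7 -> no
String 2 '()()()()(())()(())()(()())(()())': depth seq [1 0 1 0 1 0 1 0 1 2 1 0 1 0 1 2 1 0 1 0 1 2 1 2 1 0 1 2 1 2 1 0]
  -> pairs=16 depth=2 groups=10 -> no
String 3 '(()())()(())()()()(())(())(()())()': depth seq [1 2 1 2 1 0 1 0 1 2 1 0 1 0 1 0 1 0 1 2 1 0 1 2 1 0 1 2 1 2 1 0 1 0]
  -> pairs=17 depth=2 groups=10 -> no
String 4 '()()((()())())()()()()()(())(()())': depth seq [1 0 1 0 1 2 3 2 3 2 1 2 1 0 1 0 1 0 1 0 1 0 1 0 1 2 1 0 1 2 1 2 1 0]
  -> pairs=17 depth=3 groups=10 -> no
String 5 '(((((((((((())))))))))))()()()()()()': depth seq [1 2 3 4 5 6 7 8 9 10 11 12 11 10 9 8 7 6 5 4 3 2 1 0 1 0 1 0 1 0 1 0 1 0 1 0]
  -> pairs=18 depth=12 groups=7 -> yes

Answer: no no no no yes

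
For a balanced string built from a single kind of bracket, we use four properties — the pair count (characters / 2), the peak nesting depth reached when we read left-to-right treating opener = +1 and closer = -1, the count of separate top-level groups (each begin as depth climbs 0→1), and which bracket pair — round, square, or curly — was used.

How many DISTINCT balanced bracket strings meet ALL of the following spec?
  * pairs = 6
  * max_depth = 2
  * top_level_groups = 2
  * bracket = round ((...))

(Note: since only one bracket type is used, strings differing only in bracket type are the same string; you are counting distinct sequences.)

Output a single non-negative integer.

Spec: pairs=6 depth=2 groups=2
Count(depth <= 2) = 5
Count(depth <= 1) = 0
Count(depth == 2) = 5 - 0 = 5

Answer: 5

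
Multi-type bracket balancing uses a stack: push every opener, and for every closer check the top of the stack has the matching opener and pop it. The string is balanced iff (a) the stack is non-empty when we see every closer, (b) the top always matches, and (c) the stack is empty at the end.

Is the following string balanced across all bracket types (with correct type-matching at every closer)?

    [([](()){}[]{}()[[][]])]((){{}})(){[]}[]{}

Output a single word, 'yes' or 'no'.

Answer: yes

Derivation:
pos 0: push '['; stack = [
pos 1: push '('; stack = [(
pos 2: push '['; stack = [([
pos 3: ']' matches '['; pop; stack = [(
pos 4: push '('; stack = [((
pos 5: push '('; stack = [(((
pos 6: ')' matches '('; pop; stack = [((
pos 7: ')' matches '('; pop; stack = [(
pos 8: push '{'; stack = [({
pos 9: '}' matches '{'; pop; stack = [(
pos 10: push '['; stack = [([
pos 11: ']' matches '['; pop; stack = [(
pos 12: push '{'; stack = [({
pos 13: '}' matches '{'; pop; stack = [(
pos 14: push '('; stack = [((
pos 15: ')' matches '('; pop; stack = [(
pos 16: push '['; stack = [([
pos 17: push '['; stack = [([[
pos 18: ']' matches '['; pop; stack = [([
pos 19: push '['; stack = [([[
pos 20: ']' matches '['; pop; stack = [([
pos 21: ']' matches '['; pop; stack = [(
pos 22: ')' matches '('; pop; stack = [
pos 23: ']' matches '['; pop; stack = (empty)
pos 24: push '('; stack = (
pos 25: push '('; stack = ((
pos 26: ')' matches '('; pop; stack = (
pos 27: push '{'; stack = ({
pos 28: push '{'; stack = ({{
pos 29: '}' matches '{'; pop; stack = ({
pos 30: '}' matches '{'; pop; stack = (
pos 31: ')' matches '('; pop; stack = (empty)
pos 32: push '('; stack = (
pos 33: ')' matches '('; pop; stack = (empty)
pos 34: push '{'; stack = {
pos 35: push '['; stack = {[
pos 36: ']' matches '['; pop; stack = {
pos 37: '}' matches '{'; pop; stack = (empty)
pos 38: push '['; stack = [
pos 39: ']' matches '['; pop; stack = (empty)
pos 40: push '{'; stack = {
pos 41: '}' matches '{'; pop; stack = (empty)
end: stack empty → VALID
Verdict: properly nested → yes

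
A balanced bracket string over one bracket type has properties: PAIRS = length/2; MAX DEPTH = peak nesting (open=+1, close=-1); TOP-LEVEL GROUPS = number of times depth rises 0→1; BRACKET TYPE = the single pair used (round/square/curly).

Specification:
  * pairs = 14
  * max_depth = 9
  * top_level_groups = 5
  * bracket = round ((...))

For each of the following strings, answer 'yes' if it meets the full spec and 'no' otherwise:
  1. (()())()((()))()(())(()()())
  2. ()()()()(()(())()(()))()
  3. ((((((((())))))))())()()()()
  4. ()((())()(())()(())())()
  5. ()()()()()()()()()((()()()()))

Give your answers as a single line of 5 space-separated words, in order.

String 1 '(()())()((()))()(())(()()())': depth seq [1 2 1 2 1 0 1 0 1 2 3 2 1 0 1 0 1 2 1 0 1 2 1 2 1 2 1 0]
  -> pairs=14 depth=3 groups=6 -> no
String 2 '()()()()(()(())()(()))()': depth seq [1 0 1 0 1 0 1 0 1 2 1 2 3 2 1 2 1 2 3 2 1 0 1 0]
  -> pairs=12 depth=3 groups=6 -> no
String 3 '((((((((())))))))())()()()()': depth seq [1 2 3 4 5 6 7 8 9 8 7 6 5 4 3 2 1 2 1 0 1 0 1 0 1 0 1 0]
  -> pairs=14 depth=9 groups=5 -> yes
String 4 '()((())()(())()(())())()': depth seq [1 0 1 2 3 2 1 2 1 2 3 2 1 2 1 2 3 2 1 2 1 0 1 0]
  -> pairs=12 depth=3 groups=3 -> no
String 5 '()()()()()()()()()((()()()()))': depth seq [1 0 1 0 1 0 1 0 1 0 1 0 1 0 1 0 1 0 1 2 3 2 3 2 3 2 3 2 1 0]
  -> pairs=15 depth=3 groups=10 -> no

Answer: no no yes no no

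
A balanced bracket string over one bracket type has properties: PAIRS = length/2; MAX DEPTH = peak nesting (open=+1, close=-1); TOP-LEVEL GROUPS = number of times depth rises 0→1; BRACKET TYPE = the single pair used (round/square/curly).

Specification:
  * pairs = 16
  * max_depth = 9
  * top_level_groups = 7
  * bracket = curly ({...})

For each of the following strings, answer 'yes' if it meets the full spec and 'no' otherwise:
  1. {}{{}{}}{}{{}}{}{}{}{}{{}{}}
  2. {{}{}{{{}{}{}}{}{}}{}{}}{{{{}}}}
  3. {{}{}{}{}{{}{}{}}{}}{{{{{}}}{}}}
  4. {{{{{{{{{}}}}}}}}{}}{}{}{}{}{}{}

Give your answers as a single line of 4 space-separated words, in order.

String 1 '{}{{}{}}{}{{}}{}{}{}{}{{}{}}': depth seq [1 0 1 2 1 2 1 0 1 0 1 2 1 0 1 0 1 0 1 0 1 0 1 2 1 2 1 0]
  -> pairs=14 depth=2 groups=9 -> no
String 2 '{{}{}{{{}{}{}}{}{}}{}{}}{{{{}}}}': depth seq [1 2 1 2 1 2 3 4 3 4 3 4 3 2 3 2 3 2 1 2 1 2 1 0 1 2 3 4 3 2 1 0]
  -> pairs=16 depth=4 groups=2 -> no
String 3 '{{}{}{}{}{{}{}{}}{}}{{{{{}}}{}}}': depth seq [1 2 1 2 1 2 1 2 1 2 3 2 3 2 3 2 1 2 1 0 1 2 3 4 5 4 3 2 3 2 1 0]
  -> pairs=16 depth=5 groups=2 -> no
String 4 '{{{{{{{{{}}}}}}}}{}}{}{}{}{}{}{}': depth seq [1 2 3 4 5 6 7 8 9 8 7 6 5 4 3 2 1 2 1 0 1 0 1 0 1 0 1 0 1 0 1 0]
  -> pairs=16 depth=9 groups=7 -> yes

Answer: no no no yes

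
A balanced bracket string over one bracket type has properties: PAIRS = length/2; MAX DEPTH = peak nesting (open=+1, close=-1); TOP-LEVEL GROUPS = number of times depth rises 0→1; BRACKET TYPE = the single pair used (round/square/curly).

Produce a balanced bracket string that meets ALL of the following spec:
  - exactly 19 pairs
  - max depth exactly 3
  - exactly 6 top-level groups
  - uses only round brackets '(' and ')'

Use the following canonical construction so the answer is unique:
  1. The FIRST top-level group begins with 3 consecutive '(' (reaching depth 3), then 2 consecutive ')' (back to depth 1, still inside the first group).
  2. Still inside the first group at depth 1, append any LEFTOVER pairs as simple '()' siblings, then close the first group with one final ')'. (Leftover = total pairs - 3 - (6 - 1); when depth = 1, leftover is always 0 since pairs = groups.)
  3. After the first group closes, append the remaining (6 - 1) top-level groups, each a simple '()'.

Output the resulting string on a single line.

Spec: pairs=19 depth=3 groups=6
Leftover pairs = 19 - 3 - (6-1) = 11
First group: deep chain of depth 3 + 11 sibling pairs
Remaining 5 groups: simple '()' each

Answer: ((())()()()()()()()()()()())()()()()()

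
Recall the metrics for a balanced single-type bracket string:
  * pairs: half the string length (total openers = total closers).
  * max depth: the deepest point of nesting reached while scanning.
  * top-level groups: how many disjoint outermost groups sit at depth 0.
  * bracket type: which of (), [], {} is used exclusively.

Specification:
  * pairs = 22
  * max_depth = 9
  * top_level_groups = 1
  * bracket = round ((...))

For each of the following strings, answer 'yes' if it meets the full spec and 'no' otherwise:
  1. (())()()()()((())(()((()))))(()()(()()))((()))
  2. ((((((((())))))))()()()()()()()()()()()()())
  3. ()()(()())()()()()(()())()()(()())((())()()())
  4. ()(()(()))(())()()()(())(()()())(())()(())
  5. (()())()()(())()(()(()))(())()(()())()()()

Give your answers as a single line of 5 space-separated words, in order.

String 1 '(())()()()()((())(()((()))))(()()(()()))((()))': depth seq [1 2 1 0 1 0 1 0 1 0 1 0 1 2 3 2 1 2 3 2 3 4 5 4 3 2 1 0 1 2 1 2 1 2 3 2 3 2 1 0 1 2 3 2 1 0]
  -> pairs=23 depth=5 groups=8 -> no
String 2 '((((((((())))))))()()()()()()()()()()()()())': depth seq [1 2 3 4 5 6 7 8 9 8 7 6 5 4 3 2 1 2 1 2 1 2 1 2 1 2 1 2 1 2 1 2 1 2 1 2 1 2 1 2 1 2 1 0]
  -> pairs=22 depth=9 groups=1 -> yes
String 3 '()()(()())()()()()(()())()()(()())((())()()())': depth seq [1 0 1 0 1 2 1 2 1 0 1 0 1 0 1 0 1 0 1 2 1 2 1 0 1 0 1 0 1 2 1 2 1 0 1 2 3 2 1 2 1 2 1 2 1 0]
  -> pairs=23 depth=3 groups=12 -> no
String 4 '()(()(()))(())()()()(())(()()())(())()(())': depth seq [1 0 1 2 1 2 3 2 1 0 1 2 1 0 1 0 1 0 1 0 1 2 1 0 1 2 1 2 1 2 1 0 1 2 1 0 1 0 1 2 1 0]
  -> pairs=21 depth=3 groups=11 -> no
String 5 '(()())()()(())()(()(()))(())()(()())()()()': depth seq [1 2 1 2 1 0 1 0 1 0 1 2 1 0 1 0 1 2 1 2 3 2 1 0 1 2 1 0 1 0 1 2 1 2 1 0 1 0 1 0 1 0]
  -> pairs=21 depth=3 groups=12 -> no

Answer: no yes no no no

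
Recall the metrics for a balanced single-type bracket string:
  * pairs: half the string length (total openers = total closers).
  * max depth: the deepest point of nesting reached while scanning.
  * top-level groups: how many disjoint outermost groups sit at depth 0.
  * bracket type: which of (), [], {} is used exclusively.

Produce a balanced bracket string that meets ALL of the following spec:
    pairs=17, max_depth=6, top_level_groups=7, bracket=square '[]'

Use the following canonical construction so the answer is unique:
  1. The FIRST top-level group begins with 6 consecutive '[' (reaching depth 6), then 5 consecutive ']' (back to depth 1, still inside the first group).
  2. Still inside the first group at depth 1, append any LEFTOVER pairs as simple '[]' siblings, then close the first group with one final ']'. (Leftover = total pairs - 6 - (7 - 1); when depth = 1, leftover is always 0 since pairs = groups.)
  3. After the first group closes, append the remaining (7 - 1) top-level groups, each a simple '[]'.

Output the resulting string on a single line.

Spec: pairs=17 depth=6 groups=7
Leftover pairs = 17 - 6 - (7-1) = 5
First group: deep chain of depth 6 + 5 sibling pairs
Remaining 6 groups: simple '[]' each

Answer: [[[[[[]]]]][][][][][]][][][][][][]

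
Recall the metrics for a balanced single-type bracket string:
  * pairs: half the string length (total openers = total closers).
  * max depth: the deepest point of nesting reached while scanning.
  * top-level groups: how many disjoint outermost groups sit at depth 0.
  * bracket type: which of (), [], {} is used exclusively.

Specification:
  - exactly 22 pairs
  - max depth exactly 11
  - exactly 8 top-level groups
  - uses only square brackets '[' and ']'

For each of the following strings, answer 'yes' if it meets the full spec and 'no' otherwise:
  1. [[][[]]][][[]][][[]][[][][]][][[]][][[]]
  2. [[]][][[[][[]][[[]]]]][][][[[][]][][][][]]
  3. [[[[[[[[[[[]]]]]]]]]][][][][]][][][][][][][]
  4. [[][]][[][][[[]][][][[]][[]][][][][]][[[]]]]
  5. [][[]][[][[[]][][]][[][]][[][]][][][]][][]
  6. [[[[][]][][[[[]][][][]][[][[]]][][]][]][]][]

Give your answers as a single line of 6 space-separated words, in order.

Answer: no no yes no no no

Derivation:
String 1 '[[][[]]][][[]][][[]][[][][]][][[]][][[]]': depth seq [1 2 1 2 3 2 1 0 1 0 1 2 1 0 1 0 1 2 1 0 1 2 1 2 1 2 1 0 1 0 1 2 1 0 1 0 1 2 1 0]
  -> pairs=20 depth=3 groups=10 -> no
String 2 '[[]][][[[][[]][[[]]]]][][][[[][]][][][][]]': depth seq [1 2 1 0 1 0 1 2 3 2 3 4 3 2 3 4 5 4 3 2 1 0 1 0 1 0 1 2 3 2 3 2 1 2 1 2 1 2 1 2 1 0]
  -> pairs=21 depth=5 groups=6 -> no
String 3 '[[[[[[[[[[[]]]]]]]]]][][][][]][][][][][][][]': depth seq [1 2 3 4 5 6 7 8 9 10 11 10 9 8 7 6 5 4 3 2 1 2 1 2 1 2 1 2 1 0 1 0 1 0 1 0 1 0 1 0 1 0 1 0]
  -> pairs=22 depth=11 groups=8 -> yes
String 4 '[[][]][[][][[[]][][][[]][[]][][][][]][[[]]]]': depth seq [1 2 1 2 1 0 1 2 1 2 1 2 3 4 3 2 3 2 3 2 3 4 3 2 3 4 3 2 3 2 3 2 3 2 3 2 1 2 3 4 3 2 1 0]
  -> pairs=22 depth=4 groups=2 -> no
String 5 '[][[]][[][[[]][][]][[][]][[][]][][][]][][]': depth seq [1 0 1 2 1 0 1 2 1 2 3 4 3 2 3 2 3 2 1 2 3 2 3 2 1 2 3 2 3 2 1 2 1 2 1 2 1 0 1 0 1 0]
  -> pairs=21 depth=4 groups=5 -> no
String 6 '[[[[][]][][[[[]][][][]][[][[]]][][]][]][]][]': depth seq [1 2 3 4 3 4 3 2 3 2 3 4 5 6 5 4 5 4 5 4 5 4 3 4 5 4 5 6 5 4 3 4 3 4 3 2 3 2 1 2 1 0 1 0]
  -> pairs=22 depth=6 groups=2 -> no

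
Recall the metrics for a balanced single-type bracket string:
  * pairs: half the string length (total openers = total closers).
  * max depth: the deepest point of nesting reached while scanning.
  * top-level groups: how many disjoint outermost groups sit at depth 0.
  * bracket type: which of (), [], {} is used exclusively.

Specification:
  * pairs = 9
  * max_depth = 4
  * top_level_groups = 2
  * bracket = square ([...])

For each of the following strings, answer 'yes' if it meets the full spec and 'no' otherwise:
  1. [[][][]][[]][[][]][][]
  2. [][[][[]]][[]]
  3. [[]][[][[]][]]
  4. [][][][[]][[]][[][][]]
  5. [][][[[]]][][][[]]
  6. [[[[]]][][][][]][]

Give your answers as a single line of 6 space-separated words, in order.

Answer: no no no no no yes

Derivation:
String 1 '[[][][]][[]][[][]][][]': depth seq [1 2 1 2 1 2 1 0 1 2 1 0 1 2 1 2 1 0 1 0 1 0]
  -> pairs=11 depth=2 groups=5 -> no
String 2 '[][[][[]]][[]]': depth seq [1 0 1 2 1 2 3 2 1 0 1 2 1 0]
  -> pairs=7 depth=3 groups=3 -> no
String 3 '[[]][[][[]][]]': depth seq [1 2 1 0 1 2 1 2 3 2 1 2 1 0]
  -> pairs=7 depth=3 groups=2 -> no
String 4 '[][][][[]][[]][[][][]]': depth seq [1 0 1 0 1 0 1 2 1 0 1 2 1 0 1 2 1 2 1 2 1 0]
  -> pairs=11 depth=2 groups=6 -> no
String 5 '[][][[[]]][][][[]]': depth seq [1 0 1 0 1 2 3 2 1 0 1 0 1 0 1 2 1 0]
  -> pairs=9 depth=3 groups=6 -> no
String 6 '[[[[]]][][][][]][]': depth seq [1 2 3 4 3 2 1 2 1 2 1 2 1 2 1 0 1 0]
  -> pairs=9 depth=4 groups=2 -> yes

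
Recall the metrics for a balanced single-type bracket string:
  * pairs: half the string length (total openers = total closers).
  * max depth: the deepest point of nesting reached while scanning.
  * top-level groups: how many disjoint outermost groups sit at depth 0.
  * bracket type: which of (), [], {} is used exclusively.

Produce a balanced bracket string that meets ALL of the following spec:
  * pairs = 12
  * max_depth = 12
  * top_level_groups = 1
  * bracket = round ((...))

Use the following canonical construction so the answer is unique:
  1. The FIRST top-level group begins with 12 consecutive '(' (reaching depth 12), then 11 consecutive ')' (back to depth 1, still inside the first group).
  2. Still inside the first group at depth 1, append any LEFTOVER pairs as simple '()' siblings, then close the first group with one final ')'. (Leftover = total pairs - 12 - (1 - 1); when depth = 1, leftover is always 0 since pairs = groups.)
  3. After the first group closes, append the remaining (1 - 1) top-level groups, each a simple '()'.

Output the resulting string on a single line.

Spec: pairs=12 depth=12 groups=1
Leftover pairs = 12 - 12 - (1-1) = 0
First group: deep chain of depth 12 + 0 sibling pairs
Remaining 0 groups: simple '()' each

Answer: (((((((((((())))))))))))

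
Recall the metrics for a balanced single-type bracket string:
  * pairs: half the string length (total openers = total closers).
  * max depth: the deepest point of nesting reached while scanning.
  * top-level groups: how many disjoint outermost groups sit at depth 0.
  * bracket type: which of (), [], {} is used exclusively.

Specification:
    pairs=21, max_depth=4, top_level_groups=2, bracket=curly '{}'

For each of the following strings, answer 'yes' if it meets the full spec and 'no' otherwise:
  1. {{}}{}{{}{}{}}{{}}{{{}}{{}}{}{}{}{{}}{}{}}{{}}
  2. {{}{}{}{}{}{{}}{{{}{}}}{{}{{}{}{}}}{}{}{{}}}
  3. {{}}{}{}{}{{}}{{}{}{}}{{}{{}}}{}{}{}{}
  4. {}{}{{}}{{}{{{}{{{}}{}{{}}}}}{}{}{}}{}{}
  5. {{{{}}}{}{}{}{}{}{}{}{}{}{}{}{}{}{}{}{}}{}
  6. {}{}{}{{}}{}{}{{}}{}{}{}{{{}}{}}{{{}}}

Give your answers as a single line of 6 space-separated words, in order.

String 1 '{{}}{}{{}{}{}}{{}}{{{}}{{}}{}{}{}{{}}{}{}}{{}}': depth seq [1 2 1 0 1 0 1 2 1 2 1 2 1 0 1 2 1 0 1 2 3 2 1 2 3 2 1 2 1 2 1 2 1 2 3 2 1 2 1 2 1 0 1 2 1 0]
  -> pairs=23 depth=3 groups=6 -> no
String 2 '{{}{}{}{}{}{{}}{{{}{}}}{{}{{}{}{}}}{}{}{{}}}': depth seq [1 2 1 2 1 2 1 2 1 2 1 2 3 2 1 2 3 4 3 4 3 2 1 2 3 2 3 4 3 4 3 4 3 2 1 2 1 2 1 2 3 2 1 0]
  -> pairs=22 depth=4 groups=1 -> no
String 3 '{{}}{}{}{}{{}}{{}{}{}}{{}{{}}}{}{}{}{}': depth seq [1 2 1 0 1 0 1 0 1 0 1 2 1 0 1 2 1 2 1 2 1 0 1 2 1 2 3 2 1 0 1 0 1 0 1 0 1 0]
  -> pairs=19 depth=3 groups=11 -> no
String 4 '{}{}{{}}{{}{{{}{{{}}{}{{}}}}}{}{}{}}{}{}': depth seq [1 0 1 0 1 2 1 0 1 2 1 2 3 4 3 4 5 6 5 4 5 4 5 6 5 4 3 2 1 2 1 2 1 2 1 0 1 0 1 0]
  -> pairs=20 depth=6 groups=6 -> no
String 5 '{{{{}}}{}{}{}{}{}{}{}{}{}{}{}{}{}{}{}{}}{}': depth seq [1 2 3 4 3 2 1 2 1 2 1 2 1 2 1 2 1 2 1 2 1 2 1 2 1 2 1 2 1 2 1 2 1 2 1 2 1 2 1 0 1 0]
  -> pairs=21 depth=4 groups=2 -> yes
String 6 '{}{}{}{{}}{}{}{{}}{}{}{}{{{}}{}}{{{}}}': depth seq [1 0 1 0 1 0 1 2 1 0 1 0 1 0 1 2 1 0 1 0 1 0 1 0 1 2 3 2 1 2 1 0 1 2 3 2 1 0]
  -> pairs=19 depth=3 groups=12 -> no

Answer: no no no no yes no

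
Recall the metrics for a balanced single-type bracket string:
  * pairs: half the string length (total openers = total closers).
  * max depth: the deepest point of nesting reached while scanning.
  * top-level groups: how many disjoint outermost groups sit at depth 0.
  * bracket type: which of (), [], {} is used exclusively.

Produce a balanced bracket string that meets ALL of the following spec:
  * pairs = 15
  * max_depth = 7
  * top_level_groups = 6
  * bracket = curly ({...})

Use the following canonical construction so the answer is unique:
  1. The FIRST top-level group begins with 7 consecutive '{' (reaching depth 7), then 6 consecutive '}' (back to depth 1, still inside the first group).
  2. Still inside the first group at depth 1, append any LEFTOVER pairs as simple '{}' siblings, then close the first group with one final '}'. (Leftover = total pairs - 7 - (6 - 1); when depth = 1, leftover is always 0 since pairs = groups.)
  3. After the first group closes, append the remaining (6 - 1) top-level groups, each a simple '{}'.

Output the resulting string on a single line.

Spec: pairs=15 depth=7 groups=6
Leftover pairs = 15 - 7 - (6-1) = 3
First group: deep chain of depth 7 + 3 sibling pairs
Remaining 5 groups: simple '{}' each

Answer: {{{{{{{}}}}}}{}{}{}}{}{}{}{}{}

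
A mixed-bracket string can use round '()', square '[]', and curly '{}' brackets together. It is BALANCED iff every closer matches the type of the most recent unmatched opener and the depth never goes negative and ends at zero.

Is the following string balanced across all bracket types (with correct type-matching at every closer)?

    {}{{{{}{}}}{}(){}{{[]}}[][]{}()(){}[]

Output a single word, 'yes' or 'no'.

pos 0: push '{'; stack = {
pos 1: '}' matches '{'; pop; stack = (empty)
pos 2: push '{'; stack = {
pos 3: push '{'; stack = {{
pos 4: push '{'; stack = {{{
pos 5: push '{'; stack = {{{{
pos 6: '}' matches '{'; pop; stack = {{{
pos 7: push '{'; stack = {{{{
pos 8: '}' matches '{'; pop; stack = {{{
pos 9: '}' matches '{'; pop; stack = {{
pos 10: '}' matches '{'; pop; stack = {
pos 11: push '{'; stack = {{
pos 12: '}' matches '{'; pop; stack = {
pos 13: push '('; stack = {(
pos 14: ')' matches '('; pop; stack = {
pos 15: push '{'; stack = {{
pos 16: '}' matches '{'; pop; stack = {
pos 17: push '{'; stack = {{
pos 18: push '{'; stack = {{{
pos 19: push '['; stack = {{{[
pos 20: ']' matches '['; pop; stack = {{{
pos 21: '}' matches '{'; pop; stack = {{
pos 22: '}' matches '{'; pop; stack = {
pos 23: push '['; stack = {[
pos 24: ']' matches '['; pop; stack = {
pos 25: push '['; stack = {[
pos 26: ']' matches '['; pop; stack = {
pos 27: push '{'; stack = {{
pos 28: '}' matches '{'; pop; stack = {
pos 29: push '('; stack = {(
pos 30: ')' matches '('; pop; stack = {
pos 31: push '('; stack = {(
pos 32: ')' matches '('; pop; stack = {
pos 33: push '{'; stack = {{
pos 34: '}' matches '{'; pop; stack = {
pos 35: push '['; stack = {[
pos 36: ']' matches '['; pop; stack = {
end: stack still non-empty ({) → INVALID
Verdict: unclosed openers at end: { → no

Answer: no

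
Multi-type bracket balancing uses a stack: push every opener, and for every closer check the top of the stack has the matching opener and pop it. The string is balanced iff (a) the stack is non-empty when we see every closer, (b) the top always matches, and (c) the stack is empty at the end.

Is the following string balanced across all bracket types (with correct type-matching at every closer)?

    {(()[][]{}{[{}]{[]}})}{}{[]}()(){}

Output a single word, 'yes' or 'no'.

pos 0: push '{'; stack = {
pos 1: push '('; stack = {(
pos 2: push '('; stack = {((
pos 3: ')' matches '('; pop; stack = {(
pos 4: push '['; stack = {([
pos 5: ']' matches '['; pop; stack = {(
pos 6: push '['; stack = {([
pos 7: ']' matches '['; pop; stack = {(
pos 8: push '{'; stack = {({
pos 9: '}' matches '{'; pop; stack = {(
pos 10: push '{'; stack = {({
pos 11: push '['; stack = {({[
pos 12: push '{'; stack = {({[{
pos 13: '}' matches '{'; pop; stack = {({[
pos 14: ']' matches '['; pop; stack = {({
pos 15: push '{'; stack = {({{
pos 16: push '['; stack = {({{[
pos 17: ']' matches '['; pop; stack = {({{
pos 18: '}' matches '{'; pop; stack = {({
pos 19: '}' matches '{'; pop; stack = {(
pos 20: ')' matches '('; pop; stack = {
pos 21: '}' matches '{'; pop; stack = (empty)
pos 22: push '{'; stack = {
pos 23: '}' matches '{'; pop; stack = (empty)
pos 24: push '{'; stack = {
pos 25: push '['; stack = {[
pos 26: ']' matches '['; pop; stack = {
pos 27: '}' matches '{'; pop; stack = (empty)
pos 28: push '('; stack = (
pos 29: ')' matches '('; pop; stack = (empty)
pos 30: push '('; stack = (
pos 31: ')' matches '('; pop; stack = (empty)
pos 32: push '{'; stack = {
pos 33: '}' matches '{'; pop; stack = (empty)
end: stack empty → VALID
Verdict: properly nested → yes

Answer: yes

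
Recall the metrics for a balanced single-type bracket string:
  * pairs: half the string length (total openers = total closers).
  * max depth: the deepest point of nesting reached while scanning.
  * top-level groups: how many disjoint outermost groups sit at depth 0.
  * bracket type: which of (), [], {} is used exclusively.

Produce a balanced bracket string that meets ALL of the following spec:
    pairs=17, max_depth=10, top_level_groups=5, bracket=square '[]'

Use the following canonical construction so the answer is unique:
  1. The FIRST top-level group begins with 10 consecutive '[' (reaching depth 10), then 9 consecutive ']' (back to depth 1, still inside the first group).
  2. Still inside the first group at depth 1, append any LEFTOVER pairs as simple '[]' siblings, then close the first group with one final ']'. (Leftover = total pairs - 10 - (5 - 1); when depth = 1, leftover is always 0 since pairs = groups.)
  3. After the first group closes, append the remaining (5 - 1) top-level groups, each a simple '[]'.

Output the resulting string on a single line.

Answer: [[[[[[[[[[]]]]]]]]][][][]][][][][]

Derivation:
Spec: pairs=17 depth=10 groups=5
Leftover pairs = 17 - 10 - (5-1) = 3
First group: deep chain of depth 10 + 3 sibling pairs
Remaining 4 groups: simple '[]' each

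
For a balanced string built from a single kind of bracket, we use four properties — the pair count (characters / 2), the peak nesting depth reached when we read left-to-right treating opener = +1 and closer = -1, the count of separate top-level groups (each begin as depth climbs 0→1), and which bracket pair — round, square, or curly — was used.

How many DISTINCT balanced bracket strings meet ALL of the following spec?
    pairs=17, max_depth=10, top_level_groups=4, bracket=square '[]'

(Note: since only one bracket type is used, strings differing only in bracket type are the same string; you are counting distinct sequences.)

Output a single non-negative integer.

Spec: pairs=17 depth=10 groups=4
Count(depth <= 10) = 15956496
Count(depth <= 9) = 15900584
Count(depth == 10) = 15956496 - 15900584 = 55912

Answer: 55912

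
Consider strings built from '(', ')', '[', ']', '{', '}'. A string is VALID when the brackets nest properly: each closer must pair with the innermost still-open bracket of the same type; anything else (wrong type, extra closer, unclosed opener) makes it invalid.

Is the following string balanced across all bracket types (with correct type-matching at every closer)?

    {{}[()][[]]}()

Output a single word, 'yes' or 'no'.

pos 0: push '{'; stack = {
pos 1: push '{'; stack = {{
pos 2: '}' matches '{'; pop; stack = {
pos 3: push '['; stack = {[
pos 4: push '('; stack = {[(
pos 5: ')' matches '('; pop; stack = {[
pos 6: ']' matches '['; pop; stack = {
pos 7: push '['; stack = {[
pos 8: push '['; stack = {[[
pos 9: ']' matches '['; pop; stack = {[
pos 10: ']' matches '['; pop; stack = {
pos 11: '}' matches '{'; pop; stack = (empty)
pos 12: push '('; stack = (
pos 13: ')' matches '('; pop; stack = (empty)
end: stack empty → VALID
Verdict: properly nested → yes

Answer: yes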